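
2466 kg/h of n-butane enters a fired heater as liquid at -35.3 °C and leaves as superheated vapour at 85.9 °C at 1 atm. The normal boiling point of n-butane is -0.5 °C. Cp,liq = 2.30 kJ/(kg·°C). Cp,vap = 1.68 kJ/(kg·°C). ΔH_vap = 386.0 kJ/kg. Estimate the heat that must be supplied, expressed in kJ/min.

liquid -35.3→-0.5 °C: 80.04 kJ/kg
vaporisation at -0.5 °C: 386 kJ/kg
vapour -0.5→85.9 °C: 145.15 kJ/kg
Δh = 80.04 + 386 + 145.15 = 611.19 kJ/kg
Q = ṁ·Δh = 2466 kg/h × 611.19 kJ/kg = 1.5072e+06 kJ/h
|Q| = 418.67 kW = 25120 kJ/min

Q = 25100 kJ/min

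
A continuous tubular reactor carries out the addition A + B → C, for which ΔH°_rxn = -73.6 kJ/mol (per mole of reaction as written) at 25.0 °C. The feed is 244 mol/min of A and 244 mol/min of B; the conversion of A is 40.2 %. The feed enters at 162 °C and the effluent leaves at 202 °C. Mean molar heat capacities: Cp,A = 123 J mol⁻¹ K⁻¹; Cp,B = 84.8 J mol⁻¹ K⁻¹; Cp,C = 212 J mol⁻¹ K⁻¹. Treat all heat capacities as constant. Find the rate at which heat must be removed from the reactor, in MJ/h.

Q_out = 307 MJ/h

Extent of reaction ξ = 0.402 × 244 = 98.088 mol/min
Reaction term: ξ·ΔH°_rxn = 98.088 × -73.6 = -7219.3 kJ/min
Sensible, feed 162→25 °C: -6946.3 kJ/min
Outlet flows (mol/min): A 145.91, B 145.91, C 98.088
Sensible, products 25→202 °C: 9047.4 kJ/min
Q = ΔH = -5118.2 kJ/min = -85.304 kW
Heat removed = 307.09 MJ/h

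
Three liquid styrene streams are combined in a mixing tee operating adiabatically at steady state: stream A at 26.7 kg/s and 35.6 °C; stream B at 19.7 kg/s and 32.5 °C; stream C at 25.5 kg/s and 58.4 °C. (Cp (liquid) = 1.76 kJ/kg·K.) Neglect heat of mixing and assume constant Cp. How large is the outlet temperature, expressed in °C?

T_out = 42.8 °C

No heat crosses the boundary, so H_out = H_in.
Σ ṁᵢCp,ᵢTᵢ = 26.7×1.76×35.6 + 19.7×1.76×32.5 + 25.5×1.76×58.4 = 5420.7
Σ ṁᵢCp,ᵢ = 26.7×1.76 + 19.7×1.76 + 25.5×1.76 = 126.54
T_out = 5420.7 / 126.54 = 42.837 °C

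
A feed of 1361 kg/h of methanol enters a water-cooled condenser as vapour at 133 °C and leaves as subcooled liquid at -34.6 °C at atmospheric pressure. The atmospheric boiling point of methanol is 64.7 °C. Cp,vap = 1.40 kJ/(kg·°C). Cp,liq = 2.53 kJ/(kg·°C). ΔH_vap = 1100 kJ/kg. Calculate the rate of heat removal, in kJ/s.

Q_c = 547 kJ/s

vapour 133→64.7 °C: -95.62 kJ/kg
condensation at 64.7 °C: -1100 kJ/kg
liquid 64.7→-34.6 °C: -251.23 kJ/kg
Δh = -95.62 + -1100 + -251.23 = -1446.8 kJ/kg
Q = ṁ·Δh = 1361 kg/h × -1446.8 kJ/kg = -1.9692e+06 kJ/h
|Q| = 546.99 kW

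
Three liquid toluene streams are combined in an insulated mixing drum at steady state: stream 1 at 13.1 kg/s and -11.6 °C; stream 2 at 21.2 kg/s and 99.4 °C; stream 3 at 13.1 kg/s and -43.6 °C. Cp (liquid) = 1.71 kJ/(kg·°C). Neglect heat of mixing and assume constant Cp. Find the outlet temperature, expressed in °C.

No heat crosses the boundary, so H_out = H_in.
T_out = Σ ṁᵢCp,ᵢTᵢ / Σ ṁᵢCp,ᵢ
      = 2366.9 / 81.054 = 29.202 °C

T_out = 29.2 °C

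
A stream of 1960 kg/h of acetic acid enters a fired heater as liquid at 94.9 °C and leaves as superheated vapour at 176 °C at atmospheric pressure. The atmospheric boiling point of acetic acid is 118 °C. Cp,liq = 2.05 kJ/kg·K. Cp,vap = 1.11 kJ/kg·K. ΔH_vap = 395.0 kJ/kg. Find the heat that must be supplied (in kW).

liquid 94.9→118 °C: 47.355 kJ/kg
vaporisation at 118 °C: 395 kJ/kg
vapour 118→176 °C: 64.38 kJ/kg
Δh = 47.355 + 395 + 64.38 = 506.74 kJ/kg
Q = ṁ·Δh = 1960 kg/h × 506.74 kJ/kg = 993200 kJ/h
|Q| = 275.89 kW

Q = 276 kW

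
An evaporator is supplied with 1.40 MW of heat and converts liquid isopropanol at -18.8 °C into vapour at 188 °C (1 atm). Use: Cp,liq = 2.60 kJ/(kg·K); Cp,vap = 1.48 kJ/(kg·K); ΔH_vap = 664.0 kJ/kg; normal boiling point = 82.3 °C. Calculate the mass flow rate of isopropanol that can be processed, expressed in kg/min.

Δh = 2.60×(82.3−-18.8) + 664.0 + 1.48×(188−82.3) = 1083.3 kJ/kg
Q = 1.40 MW = 1400 kJ/s = 84000 kJ/min
ṁ = Q/Δh = 84000 / 1083.3 = 77.541 kg/min

ṁ = 77.5 kg/min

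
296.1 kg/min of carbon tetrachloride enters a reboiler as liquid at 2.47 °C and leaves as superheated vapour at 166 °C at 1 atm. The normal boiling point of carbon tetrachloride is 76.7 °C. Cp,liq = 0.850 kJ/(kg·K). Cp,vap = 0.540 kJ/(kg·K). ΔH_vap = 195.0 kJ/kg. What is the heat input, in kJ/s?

liquid 2.47→76.7 °C: 63.096 kJ/kg
vaporisation at 76.7 °C: 195 kJ/kg
vapour 76.7→166 °C: 48.222 kJ/kg
Δh = 63.096 + 195 + 48.222 = 306.32 kJ/kg
Q = ṁ·Δh = 296.1 kg/min × 306.32 kJ/kg = 90701 kJ/min
|Q| = 1511.7 kW

Q = 1510 kJ/s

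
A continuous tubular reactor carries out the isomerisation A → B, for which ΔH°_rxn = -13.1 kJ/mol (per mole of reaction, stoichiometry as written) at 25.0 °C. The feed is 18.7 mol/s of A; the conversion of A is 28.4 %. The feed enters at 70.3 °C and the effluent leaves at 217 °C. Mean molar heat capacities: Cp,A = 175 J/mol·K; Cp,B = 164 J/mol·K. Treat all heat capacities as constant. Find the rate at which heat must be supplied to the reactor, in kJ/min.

Extent of reaction ξ = 0.284 × 18.7 = 5.3108 mol/s
Reaction term: ξ·ΔH°_rxn = 5.3108 × -13.1 = -69.571 kJ/s
Sensible, feed 70.3→25 °C: -148.24 kJ/s
Outlet flows (mol/s): A 13.389, B 5.3108
Sensible, products 25→217 °C: 617.1 kJ/s
Q = ΔH = 399.29 kJ/s = 399.29 kW
Heat supplied = 23957 kJ/min

Q_in = 24000 kJ/min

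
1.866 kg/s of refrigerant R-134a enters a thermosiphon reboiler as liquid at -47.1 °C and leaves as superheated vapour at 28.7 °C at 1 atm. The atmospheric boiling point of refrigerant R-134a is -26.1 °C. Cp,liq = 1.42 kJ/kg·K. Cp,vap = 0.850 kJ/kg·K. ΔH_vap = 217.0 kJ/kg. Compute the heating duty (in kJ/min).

Q = 32800 kJ/min

liquid -47.1→-26.1 °C: 29.82 kJ/kg
vaporisation at -26.1 °C: 217 kJ/kg
vapour -26.1→28.7 °C: 46.58 kJ/kg
Δh = 29.82 + 217 + 46.58 = 293.4 kJ/kg
Q = ṁ·Δh = 1.866 kg/s × 293.4 kJ/kg = 547.48 kJ/s
|Q| = 547.48 kW = 32849 kJ/min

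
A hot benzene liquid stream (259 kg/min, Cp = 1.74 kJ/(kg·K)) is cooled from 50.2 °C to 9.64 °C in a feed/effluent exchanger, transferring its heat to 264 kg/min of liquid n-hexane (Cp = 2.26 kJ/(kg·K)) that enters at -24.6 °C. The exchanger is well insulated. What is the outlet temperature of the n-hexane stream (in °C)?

Heat released by hot stream: Q = 259 × 1.74 × (50.2 − 9.64) = 18279 kJ/min
Energy balance on cold side (adiabatic exchanger): Q = ṁ_c·Cp_c·(T_c,out − T_c,in)
T_c,out = -24.6 + 18279/(264 × 2.26) = 6.0362 °C

T_c,out = 6.04 °C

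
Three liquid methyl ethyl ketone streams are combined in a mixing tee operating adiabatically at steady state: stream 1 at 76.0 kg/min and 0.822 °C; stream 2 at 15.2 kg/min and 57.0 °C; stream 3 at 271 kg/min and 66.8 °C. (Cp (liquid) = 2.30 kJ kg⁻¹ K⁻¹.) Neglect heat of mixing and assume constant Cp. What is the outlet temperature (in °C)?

No heat crosses the boundary, so H_out = H_in.
Σ ṁᵢCp,ᵢTᵢ = 76.0×2.30×0.822 + 15.2×2.30×57.0 + 271×2.30×66.8 = 43773
Σ ṁᵢCp,ᵢ = 76.0×2.30 + 15.2×2.30 + 271×2.30 = 833.06
T_out = 43773 / 833.06 = 52.545 °C

T_out = 52.5 °C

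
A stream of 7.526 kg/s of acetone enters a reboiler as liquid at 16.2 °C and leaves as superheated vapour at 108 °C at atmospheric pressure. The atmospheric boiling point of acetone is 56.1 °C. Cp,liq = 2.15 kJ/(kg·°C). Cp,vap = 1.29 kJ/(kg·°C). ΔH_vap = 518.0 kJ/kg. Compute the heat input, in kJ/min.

liquid 16.2→56.1 °C: 85.785 kJ/kg
vaporisation at 56.1 °C: 518 kJ/kg
vapour 56.1→108 °C: 66.951 kJ/kg
Δh = 85.785 + 518 + 66.951 = 670.74 kJ/kg
Q = ṁ·Δh = 7.526 kg/s × 670.74 kJ/kg = 5048 kJ/s
|Q| = 5048 kW = 302880 kJ/min

Q = 303000 kJ/min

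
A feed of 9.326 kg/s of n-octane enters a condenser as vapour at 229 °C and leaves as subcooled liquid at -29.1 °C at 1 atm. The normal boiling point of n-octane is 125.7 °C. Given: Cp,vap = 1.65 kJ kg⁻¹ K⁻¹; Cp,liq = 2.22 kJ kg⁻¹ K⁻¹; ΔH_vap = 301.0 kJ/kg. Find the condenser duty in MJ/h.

Q_c = 27400 MJ/h

vapour 229→125.7 °C: -170.44 kJ/kg
condensation at 125.7 °C: -301 kJ/kg
liquid 125.7→-29.1 °C: -343.66 kJ/kg
Δh = -170.44 + -301 + -343.66 = -815.1 kJ/kg
Q = ṁ·Δh = 9.326 kg/s × -815.1 kJ/kg = -7601.6 kJ/s
|Q| = 7601.6 kW = 27366 MJ/h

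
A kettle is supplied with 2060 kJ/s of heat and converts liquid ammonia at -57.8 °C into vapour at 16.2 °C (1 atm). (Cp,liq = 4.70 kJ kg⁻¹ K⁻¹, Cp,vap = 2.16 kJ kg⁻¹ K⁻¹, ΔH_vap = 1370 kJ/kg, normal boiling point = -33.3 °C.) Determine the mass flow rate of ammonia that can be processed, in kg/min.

Δh = 4.70×(-33.3−-57.8) + 1370 + 2.16×(16.2−-33.3) = 1592.1 kJ/kg
Q = 2060 kJ/s = 2060 kJ/s = 123600 kJ/min
ṁ = Q/Δh = 123600 / 1592.1 = 77.635 kg/min

ṁ = 77.6 kg/min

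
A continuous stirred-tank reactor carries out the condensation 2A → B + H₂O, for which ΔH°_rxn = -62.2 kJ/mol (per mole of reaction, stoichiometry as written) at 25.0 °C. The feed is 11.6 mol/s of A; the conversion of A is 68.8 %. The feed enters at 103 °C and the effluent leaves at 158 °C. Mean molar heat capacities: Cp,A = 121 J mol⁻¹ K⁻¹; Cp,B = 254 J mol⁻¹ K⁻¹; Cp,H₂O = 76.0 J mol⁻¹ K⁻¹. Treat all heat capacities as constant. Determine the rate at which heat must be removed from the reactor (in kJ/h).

Extent of reaction ξ = 0.688 × 11.6 / 2 = 3.9904 mol/s
Reaction term: ξ·ΔH°_rxn = 3.9904 × -62.2 = -248.2 kJ/s
Sensible, feed 103→25 °C: -109.48 kJ/s
Outlet flows (mol/s): A 3.6192, B 3.9904, H₂O 3.9904
Sensible, products 25→158 °C: 233.38 kJ/s
Q = ΔH = -124.3 kJ/s = -124.3 kW
Heat removed = 447480 kJ/h

Q_out = 447000 kJ/h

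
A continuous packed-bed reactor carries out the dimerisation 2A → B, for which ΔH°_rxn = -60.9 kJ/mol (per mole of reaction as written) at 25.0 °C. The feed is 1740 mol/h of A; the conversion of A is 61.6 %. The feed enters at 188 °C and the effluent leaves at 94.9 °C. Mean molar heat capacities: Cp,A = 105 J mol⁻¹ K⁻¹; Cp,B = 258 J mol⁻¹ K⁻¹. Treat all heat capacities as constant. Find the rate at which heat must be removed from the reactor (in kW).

Q_out = 13.3 kW

Extent of reaction ξ = 0.616 × 1740 / 2 = 535.92 mol/h
Reaction term: ξ·ΔH°_rxn = 535.92 × -60.9 = -32638 kJ/h
Sensible, feed 188→25 °C: -29780 kJ/h
Outlet flows (mol/h): A 668.16, B 535.92
Sensible, products 25→94.9 °C: 14569 kJ/h
Q = ΔH = -47849 kJ/h = -13.291 kW
Heat removed = 13.291 kW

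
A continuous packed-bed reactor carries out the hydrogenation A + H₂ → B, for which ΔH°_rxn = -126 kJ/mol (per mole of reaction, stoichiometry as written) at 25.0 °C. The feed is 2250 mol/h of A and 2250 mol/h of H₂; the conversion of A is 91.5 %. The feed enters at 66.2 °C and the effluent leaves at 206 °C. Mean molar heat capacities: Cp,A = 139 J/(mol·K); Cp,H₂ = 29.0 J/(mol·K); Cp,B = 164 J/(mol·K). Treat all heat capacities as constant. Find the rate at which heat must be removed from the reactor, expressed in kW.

Q_out = 57.8 kW

Extent of reaction ξ = 0.915 × 2250 = 2058.8 mol/h
Reaction term: ξ·ΔH°_rxn = 2058.8 × -126 = -259400 kJ/h
Sensible, feed 66.2→25 °C: -15574 kJ/h
Outlet flows (mol/h): A 191.25, H₂ 191.25, B 2058.8
Sensible, products 25→206 °C: 66927 kJ/h
Q = ΔH = -208050 kJ/h = -57.791 kW
Heat removed = 57.791 kW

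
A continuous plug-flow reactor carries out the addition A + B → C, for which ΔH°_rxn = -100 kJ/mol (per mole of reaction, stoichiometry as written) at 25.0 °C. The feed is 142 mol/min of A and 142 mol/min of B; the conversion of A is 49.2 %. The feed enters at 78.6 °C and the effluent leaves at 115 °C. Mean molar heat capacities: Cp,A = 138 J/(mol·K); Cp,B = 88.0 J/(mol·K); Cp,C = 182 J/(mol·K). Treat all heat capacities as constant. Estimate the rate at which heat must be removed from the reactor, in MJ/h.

Q_out = 366 MJ/h

Extent of reaction ξ = 0.492 × 142 = 69.864 mol/min
Reaction term: ξ·ΔH°_rxn = 69.864 × -100 = -6986.4 kJ/min
Sensible, feed 78.6→25 °C: -1720.1 kJ/min
Outlet flows (mol/min): A 72.136, B 72.136, C 69.864
Sensible, products 25→115 °C: 2611.6 kJ/min
Q = ΔH = -6094.9 kJ/min = -101.58 kW
Heat removed = 365.69 MJ/h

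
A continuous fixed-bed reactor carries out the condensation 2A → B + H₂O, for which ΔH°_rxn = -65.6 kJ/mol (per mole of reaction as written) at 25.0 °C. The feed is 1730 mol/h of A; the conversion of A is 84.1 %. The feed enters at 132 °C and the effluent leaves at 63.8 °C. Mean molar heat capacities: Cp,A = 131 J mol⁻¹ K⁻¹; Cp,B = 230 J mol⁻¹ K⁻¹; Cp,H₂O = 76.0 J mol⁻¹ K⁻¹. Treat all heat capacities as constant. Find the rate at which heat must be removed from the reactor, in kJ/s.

Q_out = 17.2 kJ/s

Extent of reaction ξ = 0.841 × 1730 / 2 = 727.46 mol/h
Reaction term: ξ·ΔH°_rxn = 727.46 × -65.6 = -47722 kJ/h
Sensible, feed 132→25 °C: -24249 kJ/h
Outlet flows (mol/h): A 275.07, B 727.46, H₂O 727.46
Sensible, products 25→63.8 °C: 10035 kJ/h
Q = ΔH = -61936 kJ/h = -17.204 kW
Heat removed = 17.204 kJ/s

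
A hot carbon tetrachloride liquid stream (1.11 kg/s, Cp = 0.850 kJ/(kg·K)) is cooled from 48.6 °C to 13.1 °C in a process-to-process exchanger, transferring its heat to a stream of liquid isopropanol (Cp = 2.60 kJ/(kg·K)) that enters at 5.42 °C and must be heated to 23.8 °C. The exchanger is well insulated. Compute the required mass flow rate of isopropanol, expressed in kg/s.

Heat released by hot stream: Q = 1.11 × 0.850 × (48.6 − 13.1) = 33.494 kJ/s
Energy balance on cold side (adiabatic exchanger): Q = ṁ_c·Cp_c·(T_c,out − T_c,in)
ṁ_c = 33.494 / [2.60 × (23.8 − 5.42)] = 0.70089 kg/s

ṁ_c = 0.701 kg/s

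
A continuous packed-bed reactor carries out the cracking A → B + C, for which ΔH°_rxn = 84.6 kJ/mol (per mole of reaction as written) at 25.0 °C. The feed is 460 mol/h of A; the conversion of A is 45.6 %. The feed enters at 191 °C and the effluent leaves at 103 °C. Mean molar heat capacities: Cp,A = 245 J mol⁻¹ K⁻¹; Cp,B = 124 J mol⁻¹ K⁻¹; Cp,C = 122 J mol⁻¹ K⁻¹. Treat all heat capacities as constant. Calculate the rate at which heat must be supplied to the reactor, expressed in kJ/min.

Q_in = 131 kJ/min

Extent of reaction ξ = 0.456 × 460 = 209.76 mol/h
Reaction term: ξ·ΔH°_rxn = 209.76 × 84.6 = 17746 kJ/h
Sensible, feed 191→25 °C: -18708 kJ/h
Outlet flows (mol/h): A 250.24, B 209.76, C 209.76
Sensible, products 25→103 °C: 8807 kJ/h
Q = ΔH = 7844.5 kJ/h = 2.179 kW
Heat supplied = 130.74 kJ/min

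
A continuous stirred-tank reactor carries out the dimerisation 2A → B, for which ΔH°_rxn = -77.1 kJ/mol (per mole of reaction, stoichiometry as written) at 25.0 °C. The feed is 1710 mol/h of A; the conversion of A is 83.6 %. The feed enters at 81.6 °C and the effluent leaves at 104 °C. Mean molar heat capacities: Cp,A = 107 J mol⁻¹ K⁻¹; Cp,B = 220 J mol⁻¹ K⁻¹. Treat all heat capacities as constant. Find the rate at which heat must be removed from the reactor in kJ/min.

Q_out = 845 kJ/min

Extent of reaction ξ = 0.836 × 1710 / 2 = 714.78 mol/h
Reaction term: ξ·ΔH°_rxn = 714.78 × -77.1 = -55110 kJ/h
Sensible, feed 81.6→25 °C: -10356 kJ/h
Outlet flows (mol/h): A 280.44, B 714.78
Sensible, products 25→104 °C: 14793 kJ/h
Q = ΔH = -50672 kJ/h = -14.076 kW
Heat removed = 844.54 kJ/min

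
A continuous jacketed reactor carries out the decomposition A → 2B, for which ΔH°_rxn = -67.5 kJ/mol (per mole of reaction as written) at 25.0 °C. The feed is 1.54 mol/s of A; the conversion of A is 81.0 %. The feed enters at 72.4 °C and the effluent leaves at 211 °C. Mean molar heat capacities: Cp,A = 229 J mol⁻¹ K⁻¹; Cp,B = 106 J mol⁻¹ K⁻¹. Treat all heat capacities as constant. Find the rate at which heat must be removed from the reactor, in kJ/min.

Extent of reaction ξ = 0.810 × 1.54 = 1.2474 mol/s
Reaction term: ξ·ΔH°_rxn = 1.2474 × -67.5 = -84.2 kJ/s
Sensible, feed 72.4→25 °C: -16.716 kJ/s
Outlet flows (mol/s): A 0.2926, B 2.4948
Sensible, products 25→211 °C: 61.65 kJ/s
Q = ΔH = -39.265 kJ/s = -39.265 kW
Heat removed = 2355.9 kJ/min

Q_out = 2360 kJ/min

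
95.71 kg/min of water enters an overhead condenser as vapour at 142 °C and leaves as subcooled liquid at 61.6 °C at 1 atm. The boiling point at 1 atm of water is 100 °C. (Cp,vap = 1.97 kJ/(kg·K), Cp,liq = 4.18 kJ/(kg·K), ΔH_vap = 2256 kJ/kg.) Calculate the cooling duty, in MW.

vapour 142→100 °C: -82.74 kJ/kg
condensation at 100 °C: -2256 kJ/kg
liquid 100→61.6 °C: -160.51 kJ/kg
Δh = -82.74 + -2256 + -160.51 = -2499.3 kJ/kg
Q = ṁ·Δh = 95.71 kg/min × -2499.3 kJ/kg = -239200 kJ/min
|Q| = 3986.7 kW = 3.9867 MW

Q_c = 3.99 MW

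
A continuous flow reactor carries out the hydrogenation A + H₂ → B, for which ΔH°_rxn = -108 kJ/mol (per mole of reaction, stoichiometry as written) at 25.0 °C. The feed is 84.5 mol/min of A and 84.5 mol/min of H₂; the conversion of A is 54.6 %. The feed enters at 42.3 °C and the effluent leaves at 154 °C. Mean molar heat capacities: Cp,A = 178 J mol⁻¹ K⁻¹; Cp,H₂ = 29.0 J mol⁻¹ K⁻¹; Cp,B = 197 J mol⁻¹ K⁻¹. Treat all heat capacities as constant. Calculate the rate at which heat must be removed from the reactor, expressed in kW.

Extent of reaction ξ = 0.546 × 84.5 = 46.137 mol/min
Reaction term: ξ·ΔH°_rxn = 46.137 × -108 = -4982.8 kJ/min
Sensible, feed 42.3→25 °C: -302.6 kJ/min
Outlet flows (mol/min): A 38.363, H₂ 38.363, B 46.137
Sensible, products 25→154 °C: 2196.9 kJ/min
Q = ΔH = -3088.5 kJ/min = -51.475 kW
Heat removed = 51.475 kW

Q_out = 51.5 kW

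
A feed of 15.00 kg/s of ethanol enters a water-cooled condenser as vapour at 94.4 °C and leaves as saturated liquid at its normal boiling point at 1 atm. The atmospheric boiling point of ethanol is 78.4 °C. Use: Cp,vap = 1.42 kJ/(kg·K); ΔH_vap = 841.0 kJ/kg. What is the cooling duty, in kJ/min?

Q_c = 777000 kJ/min

vapour 94.4→78.4 °C: -22.72 kJ/kg
condensation at 78.4 °C: -841 kJ/kg
Δh = -22.72 + -841 = -863.72 kJ/kg
Q = ṁ·Δh = 15.00 kg/s × -863.72 kJ/kg = -12956 kJ/s
|Q| = 12956 kW = 777350 kJ/min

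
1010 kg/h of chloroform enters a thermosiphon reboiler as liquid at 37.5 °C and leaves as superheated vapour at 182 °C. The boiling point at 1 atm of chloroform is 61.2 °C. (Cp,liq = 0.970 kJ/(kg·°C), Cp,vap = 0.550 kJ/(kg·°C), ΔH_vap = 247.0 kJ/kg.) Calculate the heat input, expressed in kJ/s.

liquid 37.5→61.2 °C: 22.989 kJ/kg
vaporisation at 61.2 °C: 247 kJ/kg
vapour 61.2→182 °C: 66.44 kJ/kg
Δh = 22.989 + 247 + 66.44 = 336.43 kJ/kg
Q = ṁ·Δh = 1010 kg/h × 336.43 kJ/kg = 339790 kJ/h
|Q| = 94.387 kW

Q = 94.4 kJ/s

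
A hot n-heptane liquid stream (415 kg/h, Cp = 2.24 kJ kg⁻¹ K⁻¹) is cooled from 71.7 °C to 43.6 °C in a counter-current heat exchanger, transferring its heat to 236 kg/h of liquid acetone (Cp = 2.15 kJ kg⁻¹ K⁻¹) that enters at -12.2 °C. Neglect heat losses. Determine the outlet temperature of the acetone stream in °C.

T_c,out = 39.3 °C

Heat released by hot stream: Q = 415 × 2.24 × (71.7 − 43.6) = 26122 kJ/h
Energy balance on cold side (adiabatic exchanger): Q = ṁ_c·Cp_c·(T_c,out − T_c,in)
T_c,out = -12.2 + 26122/(236 × 2.15) = 39.282 °C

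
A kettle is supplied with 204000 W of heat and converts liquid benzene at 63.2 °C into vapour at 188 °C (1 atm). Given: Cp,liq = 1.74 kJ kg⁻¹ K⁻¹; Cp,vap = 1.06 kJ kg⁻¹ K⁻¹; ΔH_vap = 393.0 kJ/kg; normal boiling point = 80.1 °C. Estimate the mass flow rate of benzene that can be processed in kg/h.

ṁ = 1370 kg/h

Δh = 1.74×(80.1−63.2) + 393.0 + 1.06×(188−80.1) = 536.78 kJ/kg
Q = 204000 W = 204 kJ/s = 734400 kJ/h
ṁ = Q/Δh = 734400 / 536.78 = 1368.2 kg/h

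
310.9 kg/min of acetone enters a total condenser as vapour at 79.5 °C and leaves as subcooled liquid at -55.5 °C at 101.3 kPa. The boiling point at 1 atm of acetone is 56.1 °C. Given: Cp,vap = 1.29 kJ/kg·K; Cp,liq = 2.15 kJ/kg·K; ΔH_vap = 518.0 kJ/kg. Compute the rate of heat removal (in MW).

vapour 79.5→56.1 °C: -30.186 kJ/kg
condensation at 56.1 °C: -518 kJ/kg
liquid 56.1→-55.5 °C: -239.94 kJ/kg
Δh = -30.186 + -518 + -239.94 = -788.13 kJ/kg
Q = ṁ·Δh = 310.9 kg/min × -788.13 kJ/kg = -245030 kJ/min
|Q| = 4083.8 kW = 4.0838 MW

Q_c = 4.08 MW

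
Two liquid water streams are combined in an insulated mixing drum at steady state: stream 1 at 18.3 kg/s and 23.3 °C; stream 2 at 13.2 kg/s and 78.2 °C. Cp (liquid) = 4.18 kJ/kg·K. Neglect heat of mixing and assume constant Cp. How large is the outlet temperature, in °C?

Adiabatic, steady state ⇒ Σ ṁᵢCp,ᵢ(T_out − Tᵢ) = 0
Σ ṁᵢCp,ᵢTᵢ = 18.3×4.18×23.3 + 13.2×4.18×78.2 = 6097.1
Σ ṁᵢCp,ᵢ = 18.3×4.18 + 13.2×4.18 = 131.67
T_out = 6097.1 / 131.67 = 46.306 °C

T_out = 46.3 °C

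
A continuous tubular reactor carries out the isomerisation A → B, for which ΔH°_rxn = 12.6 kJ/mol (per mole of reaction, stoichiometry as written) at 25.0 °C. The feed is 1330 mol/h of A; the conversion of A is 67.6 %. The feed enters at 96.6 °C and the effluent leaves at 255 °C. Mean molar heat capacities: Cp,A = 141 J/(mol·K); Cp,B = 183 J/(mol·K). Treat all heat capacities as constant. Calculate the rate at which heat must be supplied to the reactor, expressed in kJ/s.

Q_in = 13.8 kJ/s

Extent of reaction ξ = 0.676 × 1330 = 899.08 mol/h
Reaction term: ξ·ΔH°_rxn = 899.08 × 12.6 = 11328 kJ/h
Sensible, feed 96.6→25 °C: -13427 kJ/h
Outlet flows (mol/h): A 430.92, B 899.08
Sensible, products 25→255 °C: 51817 kJ/h
Q = ΔH = 49718 kJ/h = 13.811 kW
Heat supplied = 13.811 kJ/s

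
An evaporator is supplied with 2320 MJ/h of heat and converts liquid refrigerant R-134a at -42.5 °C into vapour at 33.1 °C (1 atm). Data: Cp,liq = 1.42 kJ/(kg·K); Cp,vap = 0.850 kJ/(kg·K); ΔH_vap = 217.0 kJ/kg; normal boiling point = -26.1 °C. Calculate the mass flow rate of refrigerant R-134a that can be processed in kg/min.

Δh = 1.42×(-26.1−-42.5) + 217.0 + 0.850×(33.1−-26.1) = 290.61 kJ/kg
Q = 2320 MJ/h = 644.44 kJ/s = 38667 kJ/min
ṁ = Q/Δh = 38667 / 290.61 = 133.05 kg/min

ṁ = 133 kg/min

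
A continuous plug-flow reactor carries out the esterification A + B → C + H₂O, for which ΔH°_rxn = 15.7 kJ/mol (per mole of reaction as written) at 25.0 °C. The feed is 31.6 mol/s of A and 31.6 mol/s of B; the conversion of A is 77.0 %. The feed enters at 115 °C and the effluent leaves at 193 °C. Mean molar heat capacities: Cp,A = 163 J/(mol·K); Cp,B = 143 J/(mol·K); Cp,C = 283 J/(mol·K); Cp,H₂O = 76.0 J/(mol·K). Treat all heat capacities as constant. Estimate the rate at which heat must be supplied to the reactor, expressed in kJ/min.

Extent of reaction ξ = 0.770 × 31.6 = 24.332 mol/s
Reaction term: ξ·ΔH°_rxn = 24.332 × 15.7 = 382.01 kJ/s
Sensible, feed 115→25 °C: -870.26 kJ/s
Outlet flows (mol/s): A 7.268, B 7.268, C 24.332, H₂O 24.332
Sensible, products 25→193 °C: 1841.1 kJ/s
Q = ΔH = 1352.9 kJ/s = 1352.9 kW
Heat supplied = 81174 kJ/min

Q_in = 81200 kJ/min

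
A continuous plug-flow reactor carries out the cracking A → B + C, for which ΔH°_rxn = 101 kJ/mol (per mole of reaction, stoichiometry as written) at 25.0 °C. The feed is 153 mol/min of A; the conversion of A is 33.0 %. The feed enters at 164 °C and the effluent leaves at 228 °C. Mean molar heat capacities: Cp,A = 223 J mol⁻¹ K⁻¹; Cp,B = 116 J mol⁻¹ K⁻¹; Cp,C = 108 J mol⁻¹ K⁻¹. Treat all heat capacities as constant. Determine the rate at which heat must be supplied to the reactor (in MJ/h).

Q_in = 438 MJ/h

Extent of reaction ξ = 0.330 × 153 = 50.49 mol/min
Reaction term: ξ·ΔH°_rxn = 50.49 × 101 = 5099.5 kJ/min
Sensible, feed 164→25 °C: -4742.5 kJ/min
Outlet flows (mol/min): A 102.51, B 50.49, C 50.49
Sensible, products 25→228 °C: 6936.4 kJ/min
Q = ΔH = 7293.4 kJ/min = 121.56 kW
Heat supplied = 437.6 MJ/h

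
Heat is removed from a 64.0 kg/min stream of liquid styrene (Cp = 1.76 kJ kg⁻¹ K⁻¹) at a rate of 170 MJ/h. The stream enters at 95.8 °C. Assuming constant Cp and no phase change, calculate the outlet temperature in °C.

T_out = 70.6 °C

Q = 170 MJ/h = 2833.3 kJ/min
ΔT = Q/(ṁ·Cp) = 2833.3/(64.0×1.76) = 25.154 K
T_out = 95.8 − 25.154 = 70.646 °C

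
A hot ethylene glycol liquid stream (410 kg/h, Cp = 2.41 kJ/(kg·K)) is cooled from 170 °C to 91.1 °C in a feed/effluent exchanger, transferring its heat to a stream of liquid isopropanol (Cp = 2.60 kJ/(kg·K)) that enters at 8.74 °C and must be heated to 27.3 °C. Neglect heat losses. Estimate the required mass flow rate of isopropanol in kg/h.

Heat released by hot stream: Q = 410 × 2.41 × (170 − 91.1) = 77961 kJ/h
Energy balance on cold side (adiabatic exchanger): Q = ṁ_c·Cp_c·(T_c,out − T_c,in)
ṁ_c = 77961 / [2.60 × (27.3 − 8.74)] = 1615.6 kg/h

ṁ_c = 1620 kg/h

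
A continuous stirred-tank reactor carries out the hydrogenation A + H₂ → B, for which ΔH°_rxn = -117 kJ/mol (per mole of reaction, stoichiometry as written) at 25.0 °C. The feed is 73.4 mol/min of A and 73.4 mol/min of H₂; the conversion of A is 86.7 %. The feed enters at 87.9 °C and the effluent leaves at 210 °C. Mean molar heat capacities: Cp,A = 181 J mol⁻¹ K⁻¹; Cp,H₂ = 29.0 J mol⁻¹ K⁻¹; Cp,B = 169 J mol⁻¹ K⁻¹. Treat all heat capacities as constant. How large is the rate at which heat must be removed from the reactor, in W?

Extent of reaction ξ = 0.867 × 73.4 = 63.638 mol/min
Reaction term: ξ·ΔH°_rxn = 63.638 × -117 = -7445.6 kJ/min
Sensible, feed 87.9→25 °C: -969.54 kJ/min
Outlet flows (mol/min): A 9.7622, H₂ 9.7622, B 63.638
Sensible, products 25→210 °C: 2368.9 kJ/min
Q = ΔH = -6046.3 kJ/min = -100.77 kW
Heat removed = 100770 W

Q_out = 101000 W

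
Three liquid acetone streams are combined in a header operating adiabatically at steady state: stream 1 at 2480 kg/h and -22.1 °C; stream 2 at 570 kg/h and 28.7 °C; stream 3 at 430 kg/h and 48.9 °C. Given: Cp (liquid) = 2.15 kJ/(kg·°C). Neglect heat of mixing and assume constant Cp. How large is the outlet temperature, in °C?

T_out = -5.01 °C

Adiabatic, steady state ⇒ Σ ṁᵢCp,ᵢ(T_out − Tᵢ) = 0
T_out = Σ ṁᵢCp,ᵢTᵢ / Σ ṁᵢCp,ᵢ
      = -37457 / 7482 = -5.0063 °C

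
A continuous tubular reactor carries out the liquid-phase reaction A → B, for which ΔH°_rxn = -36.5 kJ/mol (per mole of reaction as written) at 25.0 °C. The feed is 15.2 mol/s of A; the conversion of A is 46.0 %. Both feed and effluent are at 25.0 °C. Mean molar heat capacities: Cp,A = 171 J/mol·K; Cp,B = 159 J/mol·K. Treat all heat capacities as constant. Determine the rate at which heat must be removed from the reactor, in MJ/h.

Extent of reaction ξ = 0.460 × 15.2 = 6.992 mol/s
Reaction term: ξ·ΔH°_rxn = 6.992 × -36.5 = -255.21 kJ/s
Q = ΔH = -255.21 kJ/s = -255.21 kW
Heat removed = 918.75 MJ/h

Q_out = 919 MJ/h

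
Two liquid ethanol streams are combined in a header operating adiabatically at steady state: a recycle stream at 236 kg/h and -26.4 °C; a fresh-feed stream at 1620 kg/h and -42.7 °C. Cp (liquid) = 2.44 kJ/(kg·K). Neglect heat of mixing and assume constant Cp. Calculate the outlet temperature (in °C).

Energy balance with Q = 0: Σ ṁᵢCp,ᵢ(T_out − Tᵢ) = 0
Σ ṁᵢCp,ᵢTᵢ = 236×2.44×-26.4 + 1620×2.44×-42.7 = -183990
Σ ṁᵢCp,ᵢ = 236×2.44 + 1620×2.44 = 4528.6
T_out = -183990 / 4528.6 = -40.627 °C

T_out = -40.6 °C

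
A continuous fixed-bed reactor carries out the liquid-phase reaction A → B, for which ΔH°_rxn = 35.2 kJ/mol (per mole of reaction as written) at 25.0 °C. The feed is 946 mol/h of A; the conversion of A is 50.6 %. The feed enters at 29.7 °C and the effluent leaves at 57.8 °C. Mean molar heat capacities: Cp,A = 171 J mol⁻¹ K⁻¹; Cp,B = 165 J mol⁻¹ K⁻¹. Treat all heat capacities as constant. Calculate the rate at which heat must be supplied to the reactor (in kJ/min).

Extent of reaction ξ = 0.506 × 946 = 478.68 mol/h
Reaction term: ξ·ΔH°_rxn = 478.68 × 35.2 = 16849 kJ/h
Sensible, feed 29.7→25 °C: -760.3 kJ/h
Outlet flows (mol/h): A 467.32, B 478.68
Sensible, products 25→57.8 °C: 5211.7 kJ/h
Q = ΔH = 21301 kJ/h = 5.9169 kW
Heat supplied = 355.01 kJ/min

Q_in = 355 kJ/min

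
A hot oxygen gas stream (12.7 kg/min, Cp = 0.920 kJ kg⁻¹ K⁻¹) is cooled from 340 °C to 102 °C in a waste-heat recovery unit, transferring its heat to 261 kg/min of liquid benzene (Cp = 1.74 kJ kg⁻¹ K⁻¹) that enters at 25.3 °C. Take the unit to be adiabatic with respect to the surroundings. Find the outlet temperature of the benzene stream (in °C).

T_c,out = 31.4 °C

Heat released by hot stream: Q = 12.7 × 0.920 × (340 − 102) = 2780.8 kJ/min
Energy balance on cold side (adiabatic exchanger): Q = ṁ_c·Cp_c·(T_c,out − T_c,in)
T_c,out = 25.3 + 2780.8/(261 × 1.74) = 31.423 °C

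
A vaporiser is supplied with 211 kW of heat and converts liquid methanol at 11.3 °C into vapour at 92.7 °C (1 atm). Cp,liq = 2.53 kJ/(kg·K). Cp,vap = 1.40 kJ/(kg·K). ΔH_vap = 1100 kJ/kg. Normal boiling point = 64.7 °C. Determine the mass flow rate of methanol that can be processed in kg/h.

ṁ = 596 kg/h

Δh = 2.53×(64.7−11.3) + 1100 + 1.40×(92.7−64.7) = 1274.3 kJ/kg
Q = 211 kW = 211 kJ/s = 759600 kJ/h
ṁ = Q/Δh = 759600 / 1274.3 = 596.09 kg/h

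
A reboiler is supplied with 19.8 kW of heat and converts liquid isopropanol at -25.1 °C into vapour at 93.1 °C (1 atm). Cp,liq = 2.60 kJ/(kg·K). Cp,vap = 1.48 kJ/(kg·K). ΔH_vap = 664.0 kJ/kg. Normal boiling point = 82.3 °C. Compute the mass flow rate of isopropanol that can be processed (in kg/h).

ṁ = 74.3 kg/h

Δh = 2.60×(82.3−-25.1) + 664.0 + 1.48×(93.1−82.3) = 959.22 kJ/kg
Q = 19.8 kW = 19.8 kJ/s = 71280 kJ/h
ṁ = Q/Δh = 71280 / 959.22 = 74.31 kg/h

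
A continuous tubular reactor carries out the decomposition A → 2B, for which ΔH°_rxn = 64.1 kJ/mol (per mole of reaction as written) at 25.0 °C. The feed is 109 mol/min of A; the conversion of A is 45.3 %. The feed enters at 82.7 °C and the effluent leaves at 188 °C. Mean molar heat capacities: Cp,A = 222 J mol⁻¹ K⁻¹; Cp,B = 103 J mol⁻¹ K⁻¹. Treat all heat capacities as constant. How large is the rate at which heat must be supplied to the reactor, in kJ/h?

Q_in = 335000 kJ/h

Extent of reaction ξ = 0.453 × 109 = 49.377 mol/min
Reaction term: ξ·ΔH°_rxn = 49.377 × 64.1 = 3165.1 kJ/min
Sensible, feed 82.7→25 °C: -1396.2 kJ/min
Outlet flows (mol/min): A 59.623, B 98.754
Sensible, products 25→188 °C: 3815.5 kJ/min
Q = ΔH = 5584.3 kJ/min = 93.072 kW
Heat supplied = 335060 kJ/h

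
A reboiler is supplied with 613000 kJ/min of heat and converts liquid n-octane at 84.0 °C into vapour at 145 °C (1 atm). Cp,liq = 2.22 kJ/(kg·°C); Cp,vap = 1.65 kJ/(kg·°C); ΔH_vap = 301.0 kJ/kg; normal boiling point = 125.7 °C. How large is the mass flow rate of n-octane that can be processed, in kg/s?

ṁ = 24.0 kg/s

Δh = 2.22×(125.7−84.0) + 301.0 + 1.65×(145−125.7) = 425.42 kJ/kg
Q = 613000 kJ/min = 10217 kJ/s = 10217 kJ/s
ṁ = Q/Δh = 10217 / 425.42 = 24.016 kg/s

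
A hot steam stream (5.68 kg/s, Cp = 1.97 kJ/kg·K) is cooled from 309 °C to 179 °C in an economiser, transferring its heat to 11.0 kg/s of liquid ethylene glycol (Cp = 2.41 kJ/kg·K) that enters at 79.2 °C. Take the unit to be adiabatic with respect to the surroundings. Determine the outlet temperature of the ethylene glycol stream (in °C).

Heat released by hot stream: Q = 5.68 × 1.97 × (309 − 179) = 1454.6 kJ/s
Energy balance on cold side (adiabatic exchanger): Q = ṁ_c·Cp_c·(T_c,out − T_c,in)
T_c,out = 79.2 + 1454.6/(11.0 × 2.41) = 134.07 °C

T_c,out = 134 °C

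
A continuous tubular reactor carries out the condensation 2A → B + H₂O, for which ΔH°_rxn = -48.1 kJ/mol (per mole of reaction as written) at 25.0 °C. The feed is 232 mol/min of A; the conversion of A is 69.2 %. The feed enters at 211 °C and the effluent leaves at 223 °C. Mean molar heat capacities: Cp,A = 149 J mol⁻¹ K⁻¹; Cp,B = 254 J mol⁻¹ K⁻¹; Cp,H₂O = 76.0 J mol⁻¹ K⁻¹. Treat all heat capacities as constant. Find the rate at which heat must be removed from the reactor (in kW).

Q_out = 49.0 kW

Extent of reaction ξ = 0.692 × 232 / 2 = 80.272 mol/min
Reaction term: ξ·ΔH°_rxn = 80.272 × -48.1 = -3861.1 kJ/min
Sensible, feed 211→25 °C: -6429.6 kJ/min
Outlet flows (mol/min): A 71.456, B 80.272, H₂O 80.272
Sensible, products 25→223 °C: 7353.1 kJ/min
Q = ΔH = -2937.7 kJ/min = -48.961 kW
Heat removed = 48.961 kW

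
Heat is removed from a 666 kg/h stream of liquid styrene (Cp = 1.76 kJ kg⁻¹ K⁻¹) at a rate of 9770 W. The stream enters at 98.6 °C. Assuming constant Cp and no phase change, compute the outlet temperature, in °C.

T_out = 68.6 °C

Q = 9770 W = 35172 kJ/h
ΔT = Q/(ṁ·Cp) = 35172/(666×1.76) = 30.006 K
T_out = 98.6 − 30.006 = 68.594 °C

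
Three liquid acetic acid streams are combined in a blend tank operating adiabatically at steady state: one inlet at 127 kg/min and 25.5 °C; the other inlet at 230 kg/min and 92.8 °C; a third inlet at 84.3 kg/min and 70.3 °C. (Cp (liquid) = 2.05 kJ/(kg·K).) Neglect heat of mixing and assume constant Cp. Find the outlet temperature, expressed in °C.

T_out = 69.1 °C

Energy balance with Q = 0: Σ ṁᵢCp,ᵢ(T_out − Tᵢ) = 0
Σ ṁᵢCp,ᵢTᵢ = 127×2.05×25.5 + 230×2.05×92.8 + 84.3×2.05×70.3 = 62543
Σ ṁᵢCp,ᵢ = 127×2.05 + 230×2.05 + 84.3×2.05 = 904.66
T_out = 62543 / 904.66 = 69.134 °C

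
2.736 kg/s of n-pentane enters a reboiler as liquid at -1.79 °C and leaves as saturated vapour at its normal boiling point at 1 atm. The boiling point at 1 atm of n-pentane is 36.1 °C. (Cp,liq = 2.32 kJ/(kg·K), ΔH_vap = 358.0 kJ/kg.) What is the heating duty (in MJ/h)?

liquid -1.79→36.1 °C: 87.905 kJ/kg
vaporisation at 36.1 °C: 358 kJ/kg
Δh = 87.905 + 358 = 445.9 kJ/kg
Q = ṁ·Δh = 2.736 kg/s × 445.9 kJ/kg = 1220 kJ/s
|Q| = 1220 kW = 4392 MJ/h

Q = 4390 MJ/h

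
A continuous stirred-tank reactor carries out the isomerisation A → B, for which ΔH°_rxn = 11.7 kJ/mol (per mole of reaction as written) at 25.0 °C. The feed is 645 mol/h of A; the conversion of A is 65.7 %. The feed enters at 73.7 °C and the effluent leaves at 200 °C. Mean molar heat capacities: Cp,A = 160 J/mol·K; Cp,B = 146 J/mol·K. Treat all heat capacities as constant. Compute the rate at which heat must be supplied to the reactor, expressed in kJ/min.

Extent of reaction ξ = 0.657 × 645 = 423.77 mol/h
Reaction term: ξ·ΔH°_rxn = 423.77 × 11.7 = 4958.1 kJ/h
Sensible, feed 73.7→25 °C: -5025.8 kJ/h
Outlet flows (mol/h): A 221.23, B 423.77
Sensible, products 25→200 °C: 17022 kJ/h
Q = ΔH = 16954 kJ/h = 4.7094 kW
Heat supplied = 282.57 kJ/min

Q_in = 283 kJ/min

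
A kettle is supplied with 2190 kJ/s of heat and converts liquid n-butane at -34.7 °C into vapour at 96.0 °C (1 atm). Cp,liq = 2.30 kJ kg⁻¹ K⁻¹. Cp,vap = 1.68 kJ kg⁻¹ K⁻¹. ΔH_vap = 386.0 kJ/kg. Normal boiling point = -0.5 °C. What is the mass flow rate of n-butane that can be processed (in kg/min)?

ṁ = 210 kg/min

Δh = 2.30×(-0.5−-34.7) + 386.0 + 1.68×(96.0−-0.5) = 626.78 kJ/kg
Q = 2190 kJ/s = 2190 kJ/s = 131400 kJ/min
ṁ = Q/Δh = 131400 / 626.78 = 209.64 kg/min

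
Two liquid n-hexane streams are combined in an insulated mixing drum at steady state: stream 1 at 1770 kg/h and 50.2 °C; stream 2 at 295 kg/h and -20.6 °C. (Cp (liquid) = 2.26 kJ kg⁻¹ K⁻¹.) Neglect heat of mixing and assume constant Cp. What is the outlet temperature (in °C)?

T_out = 40.1 °C

Adiabatic, steady state ⇒ Σ ṁᵢCp,ᵢ(T_out − Tᵢ) = 0
T_out = Σ ṁᵢCp,ᵢTᵢ / Σ ṁᵢCp,ᵢ
      = 187080 / 4666.9 = 40.086 °C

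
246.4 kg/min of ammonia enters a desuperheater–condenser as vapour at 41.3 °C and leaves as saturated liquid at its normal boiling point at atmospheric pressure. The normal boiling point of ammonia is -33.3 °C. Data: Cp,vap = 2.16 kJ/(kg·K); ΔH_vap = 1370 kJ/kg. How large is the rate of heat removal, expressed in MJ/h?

vapour 41.3→-33.3 °C: -161.14 kJ/kg
condensation at -33.3 °C: -1370 kJ/kg
Δh = -161.14 + -1370 = -1531.1 kJ/kg
Q = ṁ·Δh = 246.4 kg/min × -1531.1 kJ/kg = -377270 kJ/min
|Q| = 6287.9 kW = 22636 MJ/h

Q_c = 22600 MJ/h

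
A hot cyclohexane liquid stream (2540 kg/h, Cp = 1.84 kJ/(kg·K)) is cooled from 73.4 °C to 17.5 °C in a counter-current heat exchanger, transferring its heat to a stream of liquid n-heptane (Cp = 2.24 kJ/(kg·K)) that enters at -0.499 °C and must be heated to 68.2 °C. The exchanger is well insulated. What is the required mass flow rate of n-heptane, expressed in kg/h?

Heat released by hot stream: Q = 2540 × 1.84 × (73.4 − 17.5) = 261250 kJ/h
Energy balance on cold side (adiabatic exchanger): Q = ṁ_c·Cp_c·(T_c,out − T_c,in)
ṁ_c = 261250 / [2.24 × (68.2 − -0.499)] = 1697.7 kg/h

ṁ_c = 1700 kg/h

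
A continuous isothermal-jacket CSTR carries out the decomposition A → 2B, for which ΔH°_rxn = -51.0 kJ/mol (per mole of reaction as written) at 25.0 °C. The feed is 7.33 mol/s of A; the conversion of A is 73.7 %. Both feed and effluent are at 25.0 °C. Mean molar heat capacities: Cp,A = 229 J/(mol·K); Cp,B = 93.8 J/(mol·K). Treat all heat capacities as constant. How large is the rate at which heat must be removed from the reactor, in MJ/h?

Q_out = 992 MJ/h

Extent of reaction ξ = 0.737 × 7.33 = 5.4022 mol/s
Reaction term: ξ·ΔH°_rxn = 5.4022 × -51.0 = -275.51 kJ/s
Q = ΔH = -275.51 kJ/s = -275.51 kW
Heat removed = 991.85 MJ/h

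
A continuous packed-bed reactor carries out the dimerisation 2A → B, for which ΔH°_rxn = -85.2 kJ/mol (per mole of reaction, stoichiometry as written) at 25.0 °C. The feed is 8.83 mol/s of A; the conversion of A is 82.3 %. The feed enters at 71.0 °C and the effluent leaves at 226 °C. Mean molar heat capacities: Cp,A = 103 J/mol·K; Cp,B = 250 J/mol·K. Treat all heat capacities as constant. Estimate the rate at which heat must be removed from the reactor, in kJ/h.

Q_out = 491000 kJ/h

Extent of reaction ξ = 0.823 × 8.83 / 2 = 3.6335 mol/s
Reaction term: ξ·ΔH°_rxn = 3.6335 × -85.2 = -309.58 kJ/s
Sensible, feed 71.0→25 °C: -41.837 kJ/s
Outlet flows (mol/s): A 1.5629, B 3.6335
Sensible, products 25→226 °C: 214.94 kJ/s
Q = ΔH = -136.47 kJ/s = -136.47 kW
Heat removed = 491300 kJ/h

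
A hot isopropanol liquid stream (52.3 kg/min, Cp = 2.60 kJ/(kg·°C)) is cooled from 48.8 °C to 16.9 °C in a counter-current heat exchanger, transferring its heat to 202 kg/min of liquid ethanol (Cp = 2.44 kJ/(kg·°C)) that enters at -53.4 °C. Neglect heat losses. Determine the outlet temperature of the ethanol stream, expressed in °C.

T_c,out = -44.6 °C

Heat released by hot stream: Q = 52.3 × 2.60 × (48.8 − 16.9) = 4337.8 kJ/min
Energy balance on cold side (adiabatic exchanger): Q = ṁ_c·Cp_c·(T_c,out − T_c,in)
T_c,out = -53.4 + 4337.8/(202 × 2.44) = -44.599 °C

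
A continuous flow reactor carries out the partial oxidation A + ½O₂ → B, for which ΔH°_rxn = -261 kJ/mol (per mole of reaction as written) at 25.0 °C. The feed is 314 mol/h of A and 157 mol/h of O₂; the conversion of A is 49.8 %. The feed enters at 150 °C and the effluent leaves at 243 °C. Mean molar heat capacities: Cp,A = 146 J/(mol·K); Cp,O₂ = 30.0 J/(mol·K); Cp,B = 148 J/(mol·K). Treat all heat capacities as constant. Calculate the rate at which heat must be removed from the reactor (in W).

Q_out = 10200 W

Extent of reaction ξ = 0.498 × 314 = 156.37 mol/h
Reaction term: ξ·ΔH°_rxn = 156.37 × -261 = -40813 kJ/h
Sensible, feed 150→25 °C: -6319.2 kJ/h
Outlet flows (mol/h): A 157.63, O₂ 78.814, B 156.37
Sensible, products 25→243 °C: 10578 kJ/h
Q = ΔH = -36555 kJ/h = -10.154 kW
Heat removed = 10154 W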